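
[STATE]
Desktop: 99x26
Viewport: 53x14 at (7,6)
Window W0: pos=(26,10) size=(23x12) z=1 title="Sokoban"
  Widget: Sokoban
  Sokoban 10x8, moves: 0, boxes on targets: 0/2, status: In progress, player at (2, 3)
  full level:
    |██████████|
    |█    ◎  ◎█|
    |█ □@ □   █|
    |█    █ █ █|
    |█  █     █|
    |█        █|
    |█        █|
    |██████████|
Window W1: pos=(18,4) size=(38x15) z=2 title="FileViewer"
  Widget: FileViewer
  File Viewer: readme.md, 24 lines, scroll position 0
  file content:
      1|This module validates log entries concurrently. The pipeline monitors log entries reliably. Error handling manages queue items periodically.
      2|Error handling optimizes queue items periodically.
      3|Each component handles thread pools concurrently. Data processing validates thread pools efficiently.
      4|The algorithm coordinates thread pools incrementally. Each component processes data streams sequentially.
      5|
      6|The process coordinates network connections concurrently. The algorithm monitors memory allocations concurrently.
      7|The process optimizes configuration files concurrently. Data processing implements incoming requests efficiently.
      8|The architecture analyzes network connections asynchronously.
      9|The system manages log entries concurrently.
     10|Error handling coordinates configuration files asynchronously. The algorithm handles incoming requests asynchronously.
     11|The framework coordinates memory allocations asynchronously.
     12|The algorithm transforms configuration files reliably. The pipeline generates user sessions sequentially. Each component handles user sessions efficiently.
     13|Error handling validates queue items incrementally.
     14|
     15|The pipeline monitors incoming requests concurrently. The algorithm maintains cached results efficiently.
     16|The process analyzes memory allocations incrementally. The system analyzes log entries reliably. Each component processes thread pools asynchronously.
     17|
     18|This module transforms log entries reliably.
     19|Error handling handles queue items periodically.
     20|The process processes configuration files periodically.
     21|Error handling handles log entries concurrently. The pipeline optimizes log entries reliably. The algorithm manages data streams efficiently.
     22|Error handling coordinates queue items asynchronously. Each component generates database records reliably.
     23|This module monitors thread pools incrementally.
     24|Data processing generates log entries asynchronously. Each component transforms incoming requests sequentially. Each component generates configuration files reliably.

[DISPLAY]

           ┠────────────────────────────────────┨    
           ┃This module validates log entries c▲┃    
           ┃Error handling optimizes queue item█┃    
           ┃Each component handles thread pools░┃    
           ┃The algorithm coordinates thread po░┃    
           ┃                                   ░┃    
           ┃The process coordinates network con░┃    
           ┃The process optimizes configuration░┃    
           ┃The architecture analyzes network c░┃    
           ┃The system manages log entries conc░┃    
           ┃Error handling coordinates configur░┃    
           ┃The framework coordinates memory al▼┃    
           ┗━━━━━━━━━━━━━━━━━━━━━━━━━━━━━━━━━━━━┛    
                   ┃█        █           ┃           


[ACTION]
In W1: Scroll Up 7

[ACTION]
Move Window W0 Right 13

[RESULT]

           ┠────────────────────────────────────┨    
           ┃This module validates log entries c▲┃    
           ┃Error handling optimizes queue item█┃    
           ┃Each component handles thread pools░┃    
           ┃The algorithm coordinates thread po░┃━━━━
           ┃                                   ░┃    
           ┃The process coordinates network con░┃────
           ┃The process optimizes configuration░┃    
           ┃The architecture analyzes network c░┃    
           ┃The system manages log entries conc░┃    
           ┃Error handling coordinates configur░┃    
           ┃The framework coordinates memory al▼┃    
           ┗━━━━━━━━━━━━━━━━━━━━━━━━━━━━━━━━━━━━┛    
                                ┃█        █          


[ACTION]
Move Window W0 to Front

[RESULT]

           ┠────────────────────────────────────┨    
           ┃This module validates log entries c▲┃    
           ┃Error handling optimizes queue item█┃    
           ┃Each component handles thread pools░┃    
           ┃The algorithm coordi┏━━━━━━━━━━━━━━━━━━━━
           ┃                    ┃ Sokoban            
           ┃The process coordina┠────────────────────
           ┃The process optimize┃██████████          
           ┃The architecture ana┃█    ◎  ◎█          
           ┃The system manages l┃█ □@ □   █          
           ┃Error handling coord┃█    █ █ █          
           ┃The framework coordi┃█  █     █          
           ┗━━━━━━━━━━━━━━━━━━━━┃█        █          
                                ┃█        █          


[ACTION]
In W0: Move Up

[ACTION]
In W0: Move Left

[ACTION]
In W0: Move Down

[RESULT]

           ┠────────────────────────────────────┨    
           ┃This module validates log entries c▲┃    
           ┃Error handling optimizes queue item█┃    
           ┃Each component handles thread pools░┃    
           ┃The algorithm coordi┏━━━━━━━━━━━━━━━━━━━━
           ┃                    ┃ Sokoban            
           ┃The process coordina┠────────────────────
           ┃The process optimize┃██████████          
           ┃The architecture ana┃█    ◎  ◎█          
           ┃The system manages l┃█ @  □   █          
           ┃Error handling coord┃█ □  █ █ █          
           ┃The framework coordi┃█  █     █          
           ┗━━━━━━━━━━━━━━━━━━━━┃█        █          
                                ┃█        █          


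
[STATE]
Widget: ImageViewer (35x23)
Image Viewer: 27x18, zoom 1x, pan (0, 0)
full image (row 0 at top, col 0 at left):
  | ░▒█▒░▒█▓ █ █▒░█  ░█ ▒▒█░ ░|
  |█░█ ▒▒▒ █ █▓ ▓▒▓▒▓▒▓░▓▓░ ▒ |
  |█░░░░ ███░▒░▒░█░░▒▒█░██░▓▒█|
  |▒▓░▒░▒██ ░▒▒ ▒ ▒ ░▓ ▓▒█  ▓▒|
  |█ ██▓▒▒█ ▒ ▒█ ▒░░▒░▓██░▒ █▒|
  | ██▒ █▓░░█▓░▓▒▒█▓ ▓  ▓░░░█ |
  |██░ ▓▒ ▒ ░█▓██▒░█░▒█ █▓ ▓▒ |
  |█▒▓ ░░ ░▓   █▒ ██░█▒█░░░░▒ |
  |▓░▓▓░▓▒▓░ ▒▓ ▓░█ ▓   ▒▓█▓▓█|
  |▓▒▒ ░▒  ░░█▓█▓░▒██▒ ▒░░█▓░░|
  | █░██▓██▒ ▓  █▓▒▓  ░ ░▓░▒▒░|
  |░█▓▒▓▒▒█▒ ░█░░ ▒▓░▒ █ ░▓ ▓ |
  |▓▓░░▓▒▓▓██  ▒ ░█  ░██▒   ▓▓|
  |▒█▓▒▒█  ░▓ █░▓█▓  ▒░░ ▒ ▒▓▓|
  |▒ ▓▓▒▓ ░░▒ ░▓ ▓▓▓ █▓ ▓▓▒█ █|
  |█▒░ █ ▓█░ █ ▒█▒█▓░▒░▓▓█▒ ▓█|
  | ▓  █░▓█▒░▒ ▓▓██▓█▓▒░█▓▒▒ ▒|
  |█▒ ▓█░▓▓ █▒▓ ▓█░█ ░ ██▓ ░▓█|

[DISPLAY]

 ░▒█▒░▒█▓ █ █▒░█  ░█ ▒▒█░ ░        
█░█ ▒▒▒ █ █▓ ▓▒▓▒▓▒▓░▓▓░ ▒         
█░░░░ ███░▒░▒░█░░▒▒█░██░▓▒█        
▒▓░▒░▒██ ░▒▒ ▒ ▒ ░▓ ▓▒█  ▓▒        
█ ██▓▒▒█ ▒ ▒█ ▒░░▒░▓██░▒ █▒        
 ██▒ █▓░░█▓░▓▒▒█▓ ▓  ▓░░░█         
██░ ▓▒ ▒ ░█▓██▒░█░▒█ █▓ ▓▒         
█▒▓ ░░ ░▓   █▒ ██░█▒█░░░░▒         
▓░▓▓░▓▒▓░ ▒▓ ▓░█ ▓   ▒▓█▓▓█        
▓▒▒ ░▒  ░░█▓█▓░▒██▒ ▒░░█▓░░        
 █░██▓██▒ ▓  █▓▒▓  ░ ░▓░▒▒░        
░█▓▒▓▒▒█▒ ░█░░ ▒▓░▒ █ ░▓ ▓         
▓▓░░▓▒▓▓██  ▒ ░█  ░██▒   ▓▓        
▒█▓▒▒█  ░▓ █░▓█▓  ▒░░ ▒ ▒▓▓        
▒ ▓▓▒▓ ░░▒ ░▓ ▓▓▓ █▓ ▓▓▒█ █        
█▒░ █ ▓█░ █ ▒█▒█▓░▒░▓▓█▒ ▓█        
 ▓  █░▓█▒░▒ ▓▓██▓█▓▒░█▓▒▒ ▒        
█▒ ▓█░▓▓ █▒▓ ▓█░█ ░ ██▓ ░▓█        
                                   
                                   
                                   
                                   
                                   


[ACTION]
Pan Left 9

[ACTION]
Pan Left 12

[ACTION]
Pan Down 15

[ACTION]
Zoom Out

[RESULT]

█▒░ █ ▓█░ █ ▒█▒█▓░▒░▓▓█▒ ▓█        
 ▓  █░▓█▒░▒ ▓▓██▓█▓▒░█▓▒▒ ▒        
█▒ ▓█░▓▓ █▒▓ ▓█░█ ░ ██▓ ░▓█        
                                   
                                   
                                   
                                   
                                   
                                   
                                   
                                   
                                   
                                   
                                   
                                   
                                   
                                   
                                   
                                   
                                   
                                   
                                   
                                   


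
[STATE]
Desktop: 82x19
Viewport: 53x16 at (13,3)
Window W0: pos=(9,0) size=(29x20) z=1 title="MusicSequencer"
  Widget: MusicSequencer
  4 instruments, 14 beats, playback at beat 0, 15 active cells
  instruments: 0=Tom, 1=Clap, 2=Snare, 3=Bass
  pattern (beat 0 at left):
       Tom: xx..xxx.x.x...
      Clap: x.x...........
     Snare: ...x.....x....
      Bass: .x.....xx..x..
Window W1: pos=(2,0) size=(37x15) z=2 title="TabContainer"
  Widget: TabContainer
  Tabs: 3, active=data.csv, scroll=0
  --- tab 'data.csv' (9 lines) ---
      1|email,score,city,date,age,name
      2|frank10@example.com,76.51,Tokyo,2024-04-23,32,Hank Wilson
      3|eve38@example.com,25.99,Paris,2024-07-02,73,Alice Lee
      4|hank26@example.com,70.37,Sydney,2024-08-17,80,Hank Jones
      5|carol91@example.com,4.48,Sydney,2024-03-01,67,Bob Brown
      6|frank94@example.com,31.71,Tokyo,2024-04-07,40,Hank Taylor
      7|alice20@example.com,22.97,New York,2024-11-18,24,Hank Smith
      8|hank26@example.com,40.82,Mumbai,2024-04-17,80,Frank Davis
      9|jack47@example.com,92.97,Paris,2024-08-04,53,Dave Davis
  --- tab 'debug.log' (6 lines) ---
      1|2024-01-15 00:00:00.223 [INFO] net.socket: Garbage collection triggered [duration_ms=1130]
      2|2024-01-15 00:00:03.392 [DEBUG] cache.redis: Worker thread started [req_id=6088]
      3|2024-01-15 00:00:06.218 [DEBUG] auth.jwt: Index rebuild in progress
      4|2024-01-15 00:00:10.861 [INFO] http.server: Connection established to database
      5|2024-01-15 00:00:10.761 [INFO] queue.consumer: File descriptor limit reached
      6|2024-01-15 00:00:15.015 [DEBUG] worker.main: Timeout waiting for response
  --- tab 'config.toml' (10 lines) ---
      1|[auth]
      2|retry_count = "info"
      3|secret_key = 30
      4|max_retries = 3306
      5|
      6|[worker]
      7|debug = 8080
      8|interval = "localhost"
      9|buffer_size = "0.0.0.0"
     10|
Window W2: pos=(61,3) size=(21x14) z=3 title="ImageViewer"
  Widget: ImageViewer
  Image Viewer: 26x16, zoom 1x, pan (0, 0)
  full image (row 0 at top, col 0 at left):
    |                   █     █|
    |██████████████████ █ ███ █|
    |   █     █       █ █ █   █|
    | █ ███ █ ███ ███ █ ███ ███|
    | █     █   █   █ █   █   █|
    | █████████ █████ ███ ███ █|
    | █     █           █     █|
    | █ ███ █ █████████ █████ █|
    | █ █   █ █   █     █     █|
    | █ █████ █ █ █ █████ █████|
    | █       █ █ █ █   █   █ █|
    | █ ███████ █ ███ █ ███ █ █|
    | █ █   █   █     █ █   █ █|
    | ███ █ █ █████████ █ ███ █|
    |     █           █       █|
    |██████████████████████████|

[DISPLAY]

│ debug.log │ config.toml┃                      ┏━━━━
─────────────────────────┃                      ┃ Ima
e,city,date,age,name     ┃                      ┠────
ample.com,76.51,Tokyo,202┃                      ┃    
ple.com,25.99,Paris,2024-┃                      ┃████
mple.com,70.37,Sydney,202┃                      ┃   █
ample.com,4.48,Sydney,202┃                      ┃ █ █
ample.com,31.71,Tokyo,202┃                      ┃ █  
ample.com,22.97,New York,┃                      ┃ ███
mple.com,40.82,Mumbai,202┃                      ┃ █  
mple.com,92.97,Paris,2024┃                      ┃ █ █
━━━━━━━━━━━━━━━━━━━━━━━━━┛                      ┃ █ █
                        ┃                       ┃ █ █
                        ┃                       ┗━━━━
                        ┃                            
                        ┃                            


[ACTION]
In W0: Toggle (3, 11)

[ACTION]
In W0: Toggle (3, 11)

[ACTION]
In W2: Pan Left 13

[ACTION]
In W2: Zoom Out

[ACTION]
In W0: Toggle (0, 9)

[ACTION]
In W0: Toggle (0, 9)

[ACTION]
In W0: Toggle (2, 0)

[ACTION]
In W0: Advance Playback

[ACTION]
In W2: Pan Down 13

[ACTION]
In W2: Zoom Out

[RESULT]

│ debug.log │ config.toml┃                      ┏━━━━
─────────────────────────┃                      ┃ Ima
e,city,date,age,name     ┃                      ┠────
ample.com,76.51,Tokyo,202┃                      ┃ ███
ple.com,25.99,Paris,2024-┃                      ┃    
mple.com,70.37,Sydney,202┃                      ┃████
ample.com,4.48,Sydney,202┃                      ┃    
ample.com,31.71,Tokyo,202┃                      ┃    
ample.com,22.97,New York,┃                      ┃    
mple.com,40.82,Mumbai,202┃                      ┃    
mple.com,92.97,Paris,2024┃                      ┃    
━━━━━━━━━━━━━━━━━━━━━━━━━┛                      ┃    
                        ┃                       ┃    
                        ┃                       ┗━━━━
                        ┃                            
                        ┃                            


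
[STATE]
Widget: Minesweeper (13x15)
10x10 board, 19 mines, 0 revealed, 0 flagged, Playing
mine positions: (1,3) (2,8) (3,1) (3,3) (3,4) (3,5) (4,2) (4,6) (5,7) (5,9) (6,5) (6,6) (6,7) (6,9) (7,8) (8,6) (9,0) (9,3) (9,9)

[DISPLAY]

■■■■■■■■■■   
■■■■■■■■■■   
■■■■■■■■■■   
■■■■■■■■■■   
■■■■■■■■■■   
■■■■■■■■■■   
■■■■■■■■■■   
■■■■■■■■■■   
■■■■■■■■■■   
■■■■■■■■■■   
             
             
             
             
             


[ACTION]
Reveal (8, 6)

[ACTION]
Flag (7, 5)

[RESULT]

■■■■■■■■■■   
■■■✹■■■■■■   
■■■■■■■■✹■   
■✹■✹✹✹■■■■   
■■✹■■■✹■■■   
■■■■■■■✹■✹   
■■■■■✹✹✹■✹   
■■■■■■■■✹■   
■■■■■■✹■■■   
✹■■✹■■■■■✹   
             
             
             
             
             


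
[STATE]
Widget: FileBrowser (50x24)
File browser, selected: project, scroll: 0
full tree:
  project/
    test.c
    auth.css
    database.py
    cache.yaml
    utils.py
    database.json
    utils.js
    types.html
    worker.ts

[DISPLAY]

> [-] project/                                    
    test.c                                        
    auth.css                                      
    database.py                                   
    cache.yaml                                    
    utils.py                                      
    database.json                                 
    utils.js                                      
    types.html                                    
    worker.ts                                     
                                                  
                                                  
                                                  
                                                  
                                                  
                                                  
                                                  
                                                  
                                                  
                                                  
                                                  
                                                  
                                                  
                                                  


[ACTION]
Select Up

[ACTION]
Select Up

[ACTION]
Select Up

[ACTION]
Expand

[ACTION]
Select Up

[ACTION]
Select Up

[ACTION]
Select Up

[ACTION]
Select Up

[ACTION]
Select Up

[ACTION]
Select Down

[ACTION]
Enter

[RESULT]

  [-] project/                                    
  > test.c                                        
    auth.css                                      
    database.py                                   
    cache.yaml                                    
    utils.py                                      
    database.json                                 
    utils.js                                      
    types.html                                    
    worker.ts                                     
                                                  
                                                  
                                                  
                                                  
                                                  
                                                  
                                                  
                                                  
                                                  
                                                  
                                                  
                                                  
                                                  
                                                  


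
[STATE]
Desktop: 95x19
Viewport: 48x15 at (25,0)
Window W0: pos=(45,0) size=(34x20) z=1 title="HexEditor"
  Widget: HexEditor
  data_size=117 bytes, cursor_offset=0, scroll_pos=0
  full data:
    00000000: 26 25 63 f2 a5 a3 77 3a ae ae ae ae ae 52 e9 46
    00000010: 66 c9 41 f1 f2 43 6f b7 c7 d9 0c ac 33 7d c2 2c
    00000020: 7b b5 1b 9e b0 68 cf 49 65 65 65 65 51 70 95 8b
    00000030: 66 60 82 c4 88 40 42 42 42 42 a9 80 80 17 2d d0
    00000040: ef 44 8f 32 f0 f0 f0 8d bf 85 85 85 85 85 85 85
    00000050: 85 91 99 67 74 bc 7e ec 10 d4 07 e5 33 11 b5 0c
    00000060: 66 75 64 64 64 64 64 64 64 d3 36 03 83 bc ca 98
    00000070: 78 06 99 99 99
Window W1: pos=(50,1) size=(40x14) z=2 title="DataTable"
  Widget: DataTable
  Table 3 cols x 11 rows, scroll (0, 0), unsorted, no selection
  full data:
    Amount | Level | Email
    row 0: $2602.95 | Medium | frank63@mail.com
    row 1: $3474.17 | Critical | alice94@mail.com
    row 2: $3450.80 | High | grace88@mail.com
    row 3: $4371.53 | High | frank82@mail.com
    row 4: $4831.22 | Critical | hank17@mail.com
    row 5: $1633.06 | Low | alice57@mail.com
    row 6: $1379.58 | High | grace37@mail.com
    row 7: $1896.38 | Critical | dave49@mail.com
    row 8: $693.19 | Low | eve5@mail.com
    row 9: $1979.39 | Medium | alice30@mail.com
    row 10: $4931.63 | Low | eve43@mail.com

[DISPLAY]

                    ┏━━━━━━━━━━━━━━━━━━━━━━━━━━━
                    ┃ Hex┏━━━━━━━━━━━━━━━━━━━━━━
                    ┠────┃ DataTable            
                    ┃0000┠──────────────────────
                    ┃0000┃Amount  │Level   │Emai
                    ┃0000┃────────┼────────┼────
                    ┃0000┃$2602.95│Medium  │fran
                    ┃0000┃$3474.17│Critical│alic
                    ┃0000┃$3450.80│High    │grac
                    ┃0000┃$4371.53│High    │fran
                    ┃0000┃$4831.22│Critical│hank
                    ┃    ┃$1633.06│Low     │alic
                    ┃    ┃$1379.58│High    │grac
                    ┃    ┃$1896.38│Critical│dave
                    ┃    ┗━━━━━━━━━━━━━━━━━━━━━━


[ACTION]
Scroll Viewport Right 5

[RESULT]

               ┏━━━━━━━━━━━━━━━━━━━━━━━━━━━━━━━━
               ┃ Hex┏━━━━━━━━━━━━━━━━━━━━━━━━━━━
               ┠────┃ DataTable                 
               ┃0000┠───────────────────────────
               ┃0000┃Amount  │Level   │Email    
               ┃0000┃────────┼────────┼─────────
               ┃0000┃$2602.95│Medium  │frank63@m
               ┃0000┃$3474.17│Critical│alice94@m
               ┃0000┃$3450.80│High    │grace88@m
               ┃0000┃$4371.53│High    │frank82@m
               ┃0000┃$4831.22│Critical│hank17@ma
               ┃    ┃$1633.06│Low     │alice57@m
               ┃    ┃$1379.58│High    │grace37@m
               ┃    ┃$1896.38│Critical│dave49@ma
               ┃    ┗━━━━━━━━━━━━━━━━━━━━━━━━━━━


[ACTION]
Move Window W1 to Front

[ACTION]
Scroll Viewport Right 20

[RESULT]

━━━━━━━━━━━━━━━━━━━━━━━━━━━━━━━┓                
Hex┏━━━━━━━━━━━━━━━━━━━━━━━━━━━━━━━━━━━━━━┓     
───┃ DataTable                            ┃     
000┠──────────────────────────────────────┨     
000┃Amount  │Level   │Email               ┃     
000┃────────┼────────┼────────────────    ┃     
000┃$2602.95│Medium  │frank63@mail.com    ┃     
000┃$3474.17│Critical│alice94@mail.com    ┃     
000┃$3450.80│High    │grace88@mail.com    ┃     
000┃$4371.53│High    │frank82@mail.com    ┃     
000┃$4831.22│Critical│hank17@mail.com     ┃     
   ┃$1633.06│Low     │alice57@mail.com    ┃     
   ┃$1379.58│High    │grace37@mail.com    ┃     
   ┃$1896.38│Critical│dave49@mail.com     ┃     
   ┗━━━━━━━━━━━━━━━━━━━━━━━━━━━━━━━━━━━━━━┛     


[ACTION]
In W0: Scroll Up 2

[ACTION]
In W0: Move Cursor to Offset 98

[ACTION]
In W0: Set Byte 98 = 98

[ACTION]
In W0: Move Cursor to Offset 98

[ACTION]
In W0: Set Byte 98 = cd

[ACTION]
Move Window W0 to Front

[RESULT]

━━━━━━━━━━━━━━━━━━━━━━━━━━━━━━━┓                
HexEditor                      ┃━━━━━━━━━━┓     
───────────────────────────────┨          ┃     
0000000  26 25 63 f2 a5 a3 77 3┃──────────┨     
0000010  66 c9 41 f1 f2 43 6f b┃          ┃     
0000020  7b b5 1b 9e b0 68 cf 4┃──────    ┃     
0000030  66 60 82 c4 88 40 42 4┃il.com    ┃     
0000040  ef 44 8f 32 f0 f0 f0 8┃il.com    ┃     
0000050  85 91 99 67 74 bc 7e e┃il.com    ┃     
0000060  66 75 CD 64 64 64 64 6┃il.com    ┃     
0000070  78 06 99 99 99        ┃l.com     ┃     
                               ┃il.com    ┃     
                               ┃il.com    ┃     
                               ┃l.com     ┃     
                               ┃━━━━━━━━━━┛     


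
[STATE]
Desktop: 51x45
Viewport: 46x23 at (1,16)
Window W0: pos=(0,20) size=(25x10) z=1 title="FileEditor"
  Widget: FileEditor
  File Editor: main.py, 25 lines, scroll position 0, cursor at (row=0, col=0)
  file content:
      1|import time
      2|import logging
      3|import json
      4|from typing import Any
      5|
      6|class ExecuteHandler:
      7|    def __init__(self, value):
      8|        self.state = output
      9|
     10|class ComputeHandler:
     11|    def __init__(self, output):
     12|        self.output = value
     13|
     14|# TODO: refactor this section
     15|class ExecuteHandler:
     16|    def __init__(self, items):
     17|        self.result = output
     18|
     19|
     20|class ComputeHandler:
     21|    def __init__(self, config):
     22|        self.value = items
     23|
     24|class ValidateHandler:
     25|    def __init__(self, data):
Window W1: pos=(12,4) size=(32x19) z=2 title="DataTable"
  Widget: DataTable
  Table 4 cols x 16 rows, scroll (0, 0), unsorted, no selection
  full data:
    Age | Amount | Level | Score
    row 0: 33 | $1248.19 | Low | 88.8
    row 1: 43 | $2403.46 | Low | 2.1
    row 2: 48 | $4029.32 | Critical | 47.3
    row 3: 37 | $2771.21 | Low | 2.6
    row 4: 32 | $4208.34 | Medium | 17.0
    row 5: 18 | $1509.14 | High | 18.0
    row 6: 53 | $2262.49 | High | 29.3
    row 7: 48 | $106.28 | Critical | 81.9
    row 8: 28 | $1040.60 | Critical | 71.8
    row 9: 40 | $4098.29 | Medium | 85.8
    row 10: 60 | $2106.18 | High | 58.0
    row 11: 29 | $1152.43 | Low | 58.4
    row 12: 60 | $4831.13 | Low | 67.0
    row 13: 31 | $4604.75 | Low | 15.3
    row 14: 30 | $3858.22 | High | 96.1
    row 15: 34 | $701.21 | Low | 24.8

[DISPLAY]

           ┃48 │$106.28 │Critical│81.9    ┃   
           ┃28 │$1040.60│Critical│71.8    ┃   
           ┃40 │$4098.29│Medium  │85.8    ┃   
           ┃60 │$2106.18│High    │58.0    ┃   
━━━━━━━━━━━┃29 │$1152.43│Low     │58.4    ┃   
 FileEditor┃60 │$4831.13│Low     │67.0    ┃   
───────────┗━━━━━━━━━━━━━━━━━━━━━━━━━━━━━━┛   
█mport time           ▲┃                      
import logging        █┃                      
import json           ░┃                      
from typing import Any░┃                      
                      ░┃                      
class ExecuteHandler: ▼┃                      
━━━━━━━━━━━━━━━━━━━━━━━┛                      
                                              
                                              
                                              
                                              
                                              
                                              
                                              
                                              
                                              


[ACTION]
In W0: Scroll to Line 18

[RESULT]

           ┃48 │$106.28 │Critical│81.9    ┃   
           ┃28 │$1040.60│Critical│71.8    ┃   
           ┃40 │$4098.29│Medium  │85.8    ┃   
           ┃60 │$2106.18│High    │58.0    ┃   
━━━━━━━━━━━┃29 │$1152.43│Low     │58.4    ┃   
 FileEditor┃60 │$4831.13│Low     │67.0    ┃   
───────────┗━━━━━━━━━━━━━━━━━━━━━━━━━━━━━━┛   
                      ▲┃                      
                      ░┃                      
class ComputeHandler: ░┃                      
    def __init__(self,░┃                      
        self.value = i█┃                      
                      ▼┃                      
━━━━━━━━━━━━━━━━━━━━━━━┛                      
                                              
                                              
                                              
                                              
                                              
                                              
                                              
                                              
                                              


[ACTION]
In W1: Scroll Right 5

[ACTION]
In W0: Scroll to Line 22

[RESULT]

           ┃48 │$106.28 │Critical│81.9    ┃   
           ┃28 │$1040.60│Critical│71.8    ┃   
           ┃40 │$4098.29│Medium  │85.8    ┃   
           ┃60 │$2106.18│High    │58.0    ┃   
━━━━━━━━━━━┃29 │$1152.43│Low     │58.4    ┃   
 FileEditor┃60 │$4831.13│Low     │67.0    ┃   
───────────┗━━━━━━━━━━━━━━━━━━━━━━━━━━━━━━┛   
class ComputeHandler: ▲┃                      
    def __init__(self,░┃                      
        self.value = i░┃                      
                      ░┃                      
class ValidateHandler:█┃                      
    def __init__(self,▼┃                      
━━━━━━━━━━━━━━━━━━━━━━━┛                      
                                              
                                              
                                              
                                              
                                              
                                              
                                              
                                              
                                              


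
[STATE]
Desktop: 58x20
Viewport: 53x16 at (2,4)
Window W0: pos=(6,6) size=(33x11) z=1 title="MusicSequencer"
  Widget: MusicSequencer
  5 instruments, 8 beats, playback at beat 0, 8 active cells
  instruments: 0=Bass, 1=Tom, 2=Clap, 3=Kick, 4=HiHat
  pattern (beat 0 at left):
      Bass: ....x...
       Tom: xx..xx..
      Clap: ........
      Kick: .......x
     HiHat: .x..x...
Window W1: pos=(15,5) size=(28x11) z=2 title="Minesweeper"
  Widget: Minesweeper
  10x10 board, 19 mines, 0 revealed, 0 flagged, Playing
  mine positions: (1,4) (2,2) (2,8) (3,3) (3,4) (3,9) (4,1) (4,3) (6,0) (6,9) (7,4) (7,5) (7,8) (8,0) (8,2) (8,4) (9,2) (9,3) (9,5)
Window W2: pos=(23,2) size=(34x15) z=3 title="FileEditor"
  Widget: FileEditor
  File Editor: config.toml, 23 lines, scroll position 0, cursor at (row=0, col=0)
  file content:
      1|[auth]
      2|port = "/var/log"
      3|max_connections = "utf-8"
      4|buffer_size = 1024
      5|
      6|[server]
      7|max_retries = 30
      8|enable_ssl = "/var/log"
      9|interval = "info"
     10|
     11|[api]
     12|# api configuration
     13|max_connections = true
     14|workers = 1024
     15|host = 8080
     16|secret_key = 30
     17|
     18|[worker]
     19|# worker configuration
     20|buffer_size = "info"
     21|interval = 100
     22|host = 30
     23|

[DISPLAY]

                     ┠───────────────────────────────
             ┏━━━━━━━┃█auth]                         
    ┏━━━━━━━━┃ Minesw┃port = "/var/log"              
    ┃ MusicSe┠───────┃max_connections = "utf-8"      
    ┠────────┃■■■■■■■┃buffer_size = 1024             
    ┃      ▼1┃■■■■■■■┃                               
    ┃  Bass··┃■■■■■■■┃[server]                       
    ┃   Tom██┃■■■■■■■┃max_retries = 30               
    ┃  Clap··┃■■■■■■■┃enable_ssl = "/var/log"        
    ┃  Kick··┃■■■■■■■┃interval = "info"              
    ┃ HiHat·█┃■■■■■■■┃                               
    ┃        ┗━━━━━━━┃[api]                          
    ┗━━━━━━━━━━━━━━━━┗━━━━━━━━━━━━━━━━━━━━━━━━━━━━━━━
                                                     
                                                     
                                                     


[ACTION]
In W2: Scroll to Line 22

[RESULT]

                     ┠───────────────────────────────
             ┏━━━━━━━┃max_connections = true         
    ┏━━━━━━━━┃ Minesw┃workers = 1024                 
    ┃ MusicSe┠───────┃host = 8080                    
    ┠────────┃■■■■■■■┃secret_key = 30                
    ┃      ▼1┃■■■■■■■┃                               
    ┃  Bass··┃■■■■■■■┃[worker]                       
    ┃   Tom██┃■■■■■■■┃# worker configuration         
    ┃  Clap··┃■■■■■■■┃buffer_size = "info"           
    ┃  Kick··┃■■■■■■■┃interval = 100                 
    ┃ HiHat·█┃■■■■■■■┃host = 30                      
    ┃        ┗━━━━━━━┃                               
    ┗━━━━━━━━━━━━━━━━┗━━━━━━━━━━━━━━━━━━━━━━━━━━━━━━━
                                                     
                                                     
                                                     


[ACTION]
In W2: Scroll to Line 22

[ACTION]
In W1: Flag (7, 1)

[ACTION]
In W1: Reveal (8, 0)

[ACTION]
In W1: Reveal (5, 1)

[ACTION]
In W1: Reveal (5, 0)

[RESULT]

                     ┠───────────────────────────────
             ┏━━━━━━━┃max_connections = true         
    ┏━━━━━━━━┃ Minesw┃workers = 1024                 
    ┃ MusicSe┠───────┃host = 8080                    
    ┠────────┃■■■■■■■┃secret_key = 30                
    ┃      ▼1┃■■■■✹■■┃                               
    ┃  Bass··┃■■✹■■■■┃[worker]                       
    ┃   Tom██┃■■■✹✹■■┃# worker configuration         
    ┃  Clap··┃■✹■✹■■■┃buffer_size = "info"           
    ┃  Kick··┃■■■■■■■┃interval = 100                 
    ┃ HiHat·█┃✹■■■■■■┃host = 30                      
    ┃        ┗━━━━━━━┃                               
    ┗━━━━━━━━━━━━━━━━┗━━━━━━━━━━━━━━━━━━━━━━━━━━━━━━━
                                                     
                                                     
                                                     


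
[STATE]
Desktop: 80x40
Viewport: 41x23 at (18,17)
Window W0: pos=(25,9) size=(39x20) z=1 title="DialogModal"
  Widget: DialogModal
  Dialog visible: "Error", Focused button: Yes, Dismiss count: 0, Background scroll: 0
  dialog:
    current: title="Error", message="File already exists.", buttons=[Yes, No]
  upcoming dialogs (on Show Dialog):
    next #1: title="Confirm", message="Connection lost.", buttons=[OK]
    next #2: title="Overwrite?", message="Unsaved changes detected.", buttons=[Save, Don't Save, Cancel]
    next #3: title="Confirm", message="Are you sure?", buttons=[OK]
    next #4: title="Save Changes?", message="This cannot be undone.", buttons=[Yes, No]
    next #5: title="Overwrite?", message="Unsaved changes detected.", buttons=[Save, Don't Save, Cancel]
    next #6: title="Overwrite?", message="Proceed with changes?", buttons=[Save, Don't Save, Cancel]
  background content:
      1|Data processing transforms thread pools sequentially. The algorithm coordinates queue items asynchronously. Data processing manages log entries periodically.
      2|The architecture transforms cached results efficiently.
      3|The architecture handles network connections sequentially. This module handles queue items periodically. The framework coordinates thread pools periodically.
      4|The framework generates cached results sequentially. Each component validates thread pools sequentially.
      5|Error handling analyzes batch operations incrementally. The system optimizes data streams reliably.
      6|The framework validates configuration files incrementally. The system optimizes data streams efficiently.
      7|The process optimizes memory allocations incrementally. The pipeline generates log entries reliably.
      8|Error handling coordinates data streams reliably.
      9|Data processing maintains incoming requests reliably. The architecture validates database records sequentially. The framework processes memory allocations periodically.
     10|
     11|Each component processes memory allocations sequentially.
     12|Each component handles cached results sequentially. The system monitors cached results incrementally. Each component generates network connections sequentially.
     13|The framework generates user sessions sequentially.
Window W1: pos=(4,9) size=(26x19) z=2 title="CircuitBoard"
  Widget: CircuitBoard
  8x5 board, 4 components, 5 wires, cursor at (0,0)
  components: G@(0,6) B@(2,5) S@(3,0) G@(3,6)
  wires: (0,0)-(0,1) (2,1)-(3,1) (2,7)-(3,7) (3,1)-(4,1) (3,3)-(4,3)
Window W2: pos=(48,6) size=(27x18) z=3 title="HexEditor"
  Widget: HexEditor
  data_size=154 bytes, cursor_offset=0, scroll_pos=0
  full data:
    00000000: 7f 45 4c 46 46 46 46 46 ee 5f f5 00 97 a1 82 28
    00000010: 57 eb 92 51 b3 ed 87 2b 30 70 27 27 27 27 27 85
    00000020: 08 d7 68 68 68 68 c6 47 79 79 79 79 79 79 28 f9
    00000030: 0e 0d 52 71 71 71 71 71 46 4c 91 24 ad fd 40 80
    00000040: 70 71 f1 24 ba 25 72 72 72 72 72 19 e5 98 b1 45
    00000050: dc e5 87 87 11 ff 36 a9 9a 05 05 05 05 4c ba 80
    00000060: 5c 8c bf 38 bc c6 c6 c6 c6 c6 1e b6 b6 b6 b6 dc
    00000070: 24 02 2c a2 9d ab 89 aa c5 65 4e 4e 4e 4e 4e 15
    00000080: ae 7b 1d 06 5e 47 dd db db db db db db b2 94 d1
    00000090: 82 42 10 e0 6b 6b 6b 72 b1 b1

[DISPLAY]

           ┃fr┌───────────────┃00000080  
           ┃pr│        Error  ┃00000090  
   ·       ┃r │ File already e┃          
   │       ┃ p│      [Yes]  No┃          
   ·       ┃  └───────────────┃          
           ┃ component process┃          
           ┃ component handles┗━━━━━━━━━━
           ┃framework generates user sess
           ┃                             
           ┃                             
━━━━━━━━━━━┛                             
       ┗━━━━━━━━━━━━━━━━━━━━━━━━━━━━━━━━━
                                         
                                         
                                         
                                         
                                         
                                         
                                         
                                         
                                         
                                         
                                         


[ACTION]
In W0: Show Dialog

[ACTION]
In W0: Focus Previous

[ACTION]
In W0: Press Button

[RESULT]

           ┃framework validate┃00000080  
           ┃process optimizes ┃00000090  
   ·       ┃r handling coordin┃          
   │       ┃ processing mainta┃          
   ·       ┃                  ┃          
           ┃ component process┃          
           ┃ component handles┗━━━━━━━━━━
           ┃framework generates user sess
           ┃                             
           ┃                             
━━━━━━━━━━━┛                             
       ┗━━━━━━━━━━━━━━━━━━━━━━━━━━━━━━━━━
                                         
                                         
                                         
                                         
                                         
                                         
                                         
                                         
                                         
                                         
                                         
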